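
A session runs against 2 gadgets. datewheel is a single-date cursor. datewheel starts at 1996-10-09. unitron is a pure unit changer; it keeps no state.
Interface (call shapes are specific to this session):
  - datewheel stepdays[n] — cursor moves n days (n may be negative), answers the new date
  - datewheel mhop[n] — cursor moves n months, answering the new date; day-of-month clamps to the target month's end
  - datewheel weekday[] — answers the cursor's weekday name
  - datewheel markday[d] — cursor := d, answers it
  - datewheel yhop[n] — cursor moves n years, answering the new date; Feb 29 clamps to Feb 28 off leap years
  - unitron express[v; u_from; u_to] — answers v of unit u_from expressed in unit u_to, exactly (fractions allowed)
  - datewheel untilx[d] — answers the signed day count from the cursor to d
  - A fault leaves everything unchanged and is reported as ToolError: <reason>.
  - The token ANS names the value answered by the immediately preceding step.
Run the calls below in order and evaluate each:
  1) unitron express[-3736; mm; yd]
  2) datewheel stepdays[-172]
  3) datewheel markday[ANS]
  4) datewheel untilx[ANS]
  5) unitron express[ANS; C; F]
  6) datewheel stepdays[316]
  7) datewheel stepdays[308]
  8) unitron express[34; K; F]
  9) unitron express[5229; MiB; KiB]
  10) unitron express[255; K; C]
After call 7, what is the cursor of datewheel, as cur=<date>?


Answer: cur=1998-01-04

Derivation:
CALL unitron express[v='-3736'; u_from='mm'; u_to='yd']
RET  -4670/1143
CALL datewheel stepdays[n='-172']
RET  1996-04-20
CALL datewheel markday[d='ANS']
RET  1996-04-20
CALL datewheel untilx[d='ANS']
RET  0
CALL unitron express[v='ANS'; u_from='C'; u_to='F']
RET  32
CALL datewheel stepdays[n='316']
RET  1997-03-02
CALL datewheel stepdays[n='308']
RET  1998-01-04
CALL unitron express[v='34'; u_from='K'; u_to='F']
RET  -39847/100
CALL unitron express[v='5229'; u_from='MiB'; u_to='KiB']
RET  5354496
CALL unitron express[v='255'; u_from='K'; u_to='C']
RET  -363/20


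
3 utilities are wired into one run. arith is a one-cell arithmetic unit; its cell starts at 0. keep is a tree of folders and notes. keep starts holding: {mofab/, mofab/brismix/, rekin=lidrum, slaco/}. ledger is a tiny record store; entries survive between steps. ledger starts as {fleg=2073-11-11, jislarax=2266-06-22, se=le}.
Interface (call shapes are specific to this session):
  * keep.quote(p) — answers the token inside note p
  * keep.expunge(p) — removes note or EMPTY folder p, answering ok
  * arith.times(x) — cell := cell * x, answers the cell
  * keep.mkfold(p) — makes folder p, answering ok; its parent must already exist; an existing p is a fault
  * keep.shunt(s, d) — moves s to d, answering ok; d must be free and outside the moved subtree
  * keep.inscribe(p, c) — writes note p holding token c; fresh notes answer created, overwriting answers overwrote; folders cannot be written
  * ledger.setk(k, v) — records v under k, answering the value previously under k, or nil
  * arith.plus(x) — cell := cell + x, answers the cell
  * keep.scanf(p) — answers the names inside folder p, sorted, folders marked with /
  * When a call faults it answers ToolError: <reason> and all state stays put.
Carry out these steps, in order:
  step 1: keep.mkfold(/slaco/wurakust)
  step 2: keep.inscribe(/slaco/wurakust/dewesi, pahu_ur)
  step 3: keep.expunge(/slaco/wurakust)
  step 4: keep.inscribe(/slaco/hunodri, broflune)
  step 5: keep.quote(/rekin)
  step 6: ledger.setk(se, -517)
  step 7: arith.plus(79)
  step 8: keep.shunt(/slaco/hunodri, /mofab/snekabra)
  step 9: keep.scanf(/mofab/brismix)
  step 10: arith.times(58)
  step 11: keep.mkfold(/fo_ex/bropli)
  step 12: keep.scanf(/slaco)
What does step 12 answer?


Next I call keep.mkfold on /slaco/wurakust, which returns ok.
I run keep.inscribe on /slaco/wurakust/dewesi, pahu_ur, yielding created.
Next I call keep.expunge on /slaco/wurakust, yielding ToolError: not empty.
I use keep.inscribe on /slaco/hunodri, broflune, and see created.
Now I run keep.quote on /rekin, which returns lidrum.
I call ledger.setk on se, -517, and observe le.
Then arith.plus on 79, giving 79.
Next I call keep.shunt on /slaco/hunodri, /mofab/snekabra, giving ok.
Calling keep.scanf on /mofab/brismix, and observe [].
Then arith.times on 58, → 4582.
Then keep.mkfold on /fo_ex/bropli: ToolError: no parent.
Now I run keep.scanf on /slaco, — result: [wurakust/].

Answer: [wurakust/]


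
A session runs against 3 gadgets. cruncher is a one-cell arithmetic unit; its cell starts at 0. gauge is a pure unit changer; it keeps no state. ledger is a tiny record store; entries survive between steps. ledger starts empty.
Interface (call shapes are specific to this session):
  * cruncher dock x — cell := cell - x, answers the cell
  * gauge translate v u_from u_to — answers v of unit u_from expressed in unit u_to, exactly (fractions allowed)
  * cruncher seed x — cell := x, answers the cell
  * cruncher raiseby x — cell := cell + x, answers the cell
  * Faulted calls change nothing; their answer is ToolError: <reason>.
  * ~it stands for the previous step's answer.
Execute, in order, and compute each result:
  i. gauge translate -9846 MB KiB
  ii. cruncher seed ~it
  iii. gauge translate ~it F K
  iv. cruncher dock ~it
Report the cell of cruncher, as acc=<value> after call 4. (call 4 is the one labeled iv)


Next I call gauge translate passing v: -9846, u_from: MB, u_to: KiB, and observe -76921875/8.
Invoking cruncher seed passing x: ~it, and get -76921875/8.
I invoke gauge translate passing v: ~it, u_from: F, u_to: K, which returns -1922954941/360.
Calling cruncher dock passing x: ~it: -769264717/180.

Answer: acc=-769264717/180


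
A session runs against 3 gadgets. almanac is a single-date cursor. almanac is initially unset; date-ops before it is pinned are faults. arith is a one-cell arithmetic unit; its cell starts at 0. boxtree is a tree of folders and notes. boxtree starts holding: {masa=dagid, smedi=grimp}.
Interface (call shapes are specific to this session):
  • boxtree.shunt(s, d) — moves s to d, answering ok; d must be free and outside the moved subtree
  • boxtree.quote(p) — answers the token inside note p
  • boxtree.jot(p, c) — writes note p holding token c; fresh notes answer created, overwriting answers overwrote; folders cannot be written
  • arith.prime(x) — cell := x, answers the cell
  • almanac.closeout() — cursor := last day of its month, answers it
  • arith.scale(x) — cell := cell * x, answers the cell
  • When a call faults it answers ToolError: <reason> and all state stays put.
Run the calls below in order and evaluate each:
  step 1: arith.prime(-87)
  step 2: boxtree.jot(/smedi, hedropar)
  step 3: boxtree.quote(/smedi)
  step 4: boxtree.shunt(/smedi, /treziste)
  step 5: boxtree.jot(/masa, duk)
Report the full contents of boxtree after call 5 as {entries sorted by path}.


Act: arith.prime[-87]
Obs: -87
Act: boxtree.jot[/smedi; hedropar]
Obs: overwrote
Act: boxtree.quote[/smedi]
Obs: hedropar
Act: boxtree.shunt[/smedi; /treziste]
Obs: ok
Act: boxtree.jot[/masa; duk]
Obs: overwrote

Answer: {masa=duk, treziste=hedropar}


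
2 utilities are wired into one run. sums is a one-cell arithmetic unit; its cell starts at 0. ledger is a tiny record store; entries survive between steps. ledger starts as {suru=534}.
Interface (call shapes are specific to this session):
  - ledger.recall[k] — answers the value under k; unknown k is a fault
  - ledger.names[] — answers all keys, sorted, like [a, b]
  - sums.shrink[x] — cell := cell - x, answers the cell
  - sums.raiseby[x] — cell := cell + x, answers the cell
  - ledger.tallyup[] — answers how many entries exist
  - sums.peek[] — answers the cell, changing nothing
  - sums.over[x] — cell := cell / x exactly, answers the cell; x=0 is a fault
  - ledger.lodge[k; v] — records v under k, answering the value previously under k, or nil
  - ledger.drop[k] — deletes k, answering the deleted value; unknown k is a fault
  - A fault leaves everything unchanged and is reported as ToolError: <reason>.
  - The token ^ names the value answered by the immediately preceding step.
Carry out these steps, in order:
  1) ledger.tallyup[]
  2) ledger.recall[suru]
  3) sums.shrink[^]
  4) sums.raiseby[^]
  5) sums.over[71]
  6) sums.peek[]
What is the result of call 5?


Step: ledger.tallyup[]
Result: 1
Step: ledger.recall[k: suru]
Result: 534
Step: sums.shrink[x: ^]
Result: -534
Step: sums.raiseby[x: ^]
Result: -1068
Step: sums.over[x: 71]
Result: -1068/71
Step: sums.peek[]
Result: -1068/71

Answer: -1068/71


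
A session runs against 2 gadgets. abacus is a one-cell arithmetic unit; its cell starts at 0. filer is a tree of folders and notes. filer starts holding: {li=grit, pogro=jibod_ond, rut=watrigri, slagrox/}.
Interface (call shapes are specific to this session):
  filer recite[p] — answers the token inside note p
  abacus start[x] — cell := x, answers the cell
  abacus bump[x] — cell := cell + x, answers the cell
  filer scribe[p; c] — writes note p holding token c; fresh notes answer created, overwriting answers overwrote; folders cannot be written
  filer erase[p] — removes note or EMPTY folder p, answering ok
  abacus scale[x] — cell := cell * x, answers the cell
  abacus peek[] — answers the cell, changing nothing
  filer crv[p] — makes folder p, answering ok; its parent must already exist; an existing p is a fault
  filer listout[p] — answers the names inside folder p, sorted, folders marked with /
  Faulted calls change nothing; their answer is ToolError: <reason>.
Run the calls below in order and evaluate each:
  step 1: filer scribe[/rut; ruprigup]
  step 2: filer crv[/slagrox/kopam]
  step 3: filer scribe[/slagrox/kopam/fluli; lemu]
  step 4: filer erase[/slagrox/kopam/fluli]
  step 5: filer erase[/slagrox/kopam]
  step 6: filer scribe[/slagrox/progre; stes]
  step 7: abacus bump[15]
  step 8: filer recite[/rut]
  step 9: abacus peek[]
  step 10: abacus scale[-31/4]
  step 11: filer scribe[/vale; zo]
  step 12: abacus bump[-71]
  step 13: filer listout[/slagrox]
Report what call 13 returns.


→ filer scribe(/rut, ruprigup)
← overwrote
→ filer crv(/slagrox/kopam)
← ok
→ filer scribe(/slagrox/kopam/fluli, lemu)
← created
→ filer erase(/slagrox/kopam/fluli)
← ok
→ filer erase(/slagrox/kopam)
← ok
→ filer scribe(/slagrox/progre, stes)
← created
→ abacus bump(15)
← 15
→ filer recite(/rut)
← ruprigup
→ abacus peek()
← 15
→ abacus scale(-31/4)
← -465/4
→ filer scribe(/vale, zo)
← created
→ abacus bump(-71)
← -749/4
→ filer listout(/slagrox)
← [progre]

Answer: [progre]


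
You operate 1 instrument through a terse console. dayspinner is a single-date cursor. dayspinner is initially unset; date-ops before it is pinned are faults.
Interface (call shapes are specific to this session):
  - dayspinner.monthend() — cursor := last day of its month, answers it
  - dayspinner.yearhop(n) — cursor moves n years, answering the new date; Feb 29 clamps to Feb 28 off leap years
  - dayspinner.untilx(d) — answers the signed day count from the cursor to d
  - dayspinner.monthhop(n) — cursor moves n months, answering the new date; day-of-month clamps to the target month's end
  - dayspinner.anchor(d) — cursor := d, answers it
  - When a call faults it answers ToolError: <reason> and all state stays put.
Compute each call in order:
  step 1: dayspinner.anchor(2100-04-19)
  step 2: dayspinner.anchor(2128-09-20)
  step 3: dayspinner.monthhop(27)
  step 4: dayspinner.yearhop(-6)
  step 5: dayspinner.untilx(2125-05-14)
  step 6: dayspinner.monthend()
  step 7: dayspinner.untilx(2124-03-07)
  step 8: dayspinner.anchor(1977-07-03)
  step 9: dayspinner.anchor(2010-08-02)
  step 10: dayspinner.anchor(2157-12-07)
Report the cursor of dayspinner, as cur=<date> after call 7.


;; 1. dayspinner.anchor(d→2100-04-19) : 2100-04-19
;; 2. dayspinner.anchor(d→2128-09-20) : 2128-09-20
;; 3. dayspinner.monthhop(n→27) : 2130-12-20
;; 4. dayspinner.yearhop(n→-6) : 2124-12-20
;; 5. dayspinner.untilx(d→2125-05-14) : 145
;; 6. dayspinner.monthend() : 2124-12-31
;; 7. dayspinner.untilx(d→2124-03-07) : -299
;; 8. dayspinner.anchor(d→1977-07-03) : 1977-07-03
;; 9. dayspinner.anchor(d→2010-08-02) : 2010-08-02
;; 10. dayspinner.anchor(d→2157-12-07) : 2157-12-07

Answer: cur=2124-12-31


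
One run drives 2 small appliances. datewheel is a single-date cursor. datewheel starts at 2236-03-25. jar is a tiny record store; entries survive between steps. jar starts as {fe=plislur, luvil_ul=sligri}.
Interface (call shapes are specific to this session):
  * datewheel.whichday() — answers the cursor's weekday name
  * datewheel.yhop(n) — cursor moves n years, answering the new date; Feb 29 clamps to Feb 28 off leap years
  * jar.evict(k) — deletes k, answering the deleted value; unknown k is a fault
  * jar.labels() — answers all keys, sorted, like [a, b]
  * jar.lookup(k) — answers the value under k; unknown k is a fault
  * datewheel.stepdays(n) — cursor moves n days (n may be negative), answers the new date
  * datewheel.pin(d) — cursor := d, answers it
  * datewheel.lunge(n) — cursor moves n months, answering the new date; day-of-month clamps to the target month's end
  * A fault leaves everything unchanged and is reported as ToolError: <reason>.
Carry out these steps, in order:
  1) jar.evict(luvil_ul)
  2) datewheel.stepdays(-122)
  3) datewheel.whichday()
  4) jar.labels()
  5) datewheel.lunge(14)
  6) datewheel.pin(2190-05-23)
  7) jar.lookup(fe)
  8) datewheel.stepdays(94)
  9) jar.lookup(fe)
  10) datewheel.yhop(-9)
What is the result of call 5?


Answer: 2237-01-24

Derivation:
;; jar.evict(k='luvil_ul') => sligri
;; datewheel.stepdays(n='-122') => 2235-11-24
;; datewheel.whichday() => Tuesday
;; jar.labels() => [fe]
;; datewheel.lunge(n='14') => 2237-01-24
;; datewheel.pin(d='2190-05-23') => 2190-05-23
;; jar.lookup(k='fe') => plislur
;; datewheel.stepdays(n='94') => 2190-08-25
;; jar.lookup(k='fe') => plislur
;; datewheel.yhop(n='-9') => 2181-08-25


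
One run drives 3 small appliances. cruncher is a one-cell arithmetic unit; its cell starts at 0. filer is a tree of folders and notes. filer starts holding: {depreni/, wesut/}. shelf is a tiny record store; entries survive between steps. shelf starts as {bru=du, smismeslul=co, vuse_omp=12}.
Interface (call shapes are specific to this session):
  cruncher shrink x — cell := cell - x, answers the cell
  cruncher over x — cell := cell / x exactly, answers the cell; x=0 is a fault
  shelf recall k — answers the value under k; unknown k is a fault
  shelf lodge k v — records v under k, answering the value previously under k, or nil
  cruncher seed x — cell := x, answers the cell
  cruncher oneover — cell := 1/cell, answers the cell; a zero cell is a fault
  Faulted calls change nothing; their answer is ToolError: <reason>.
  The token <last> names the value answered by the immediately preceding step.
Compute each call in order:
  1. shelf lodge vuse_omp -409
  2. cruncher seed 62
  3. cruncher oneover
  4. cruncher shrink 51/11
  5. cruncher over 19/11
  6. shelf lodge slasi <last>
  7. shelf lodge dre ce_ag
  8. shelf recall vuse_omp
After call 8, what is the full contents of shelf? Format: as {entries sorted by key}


[in] shelf lodge k=vuse_omp v=-409
:: 12
[in] cruncher seed x=62
:: 62
[in] cruncher oneover
:: 1/62
[in] cruncher shrink x=51/11
:: -3151/682
[in] cruncher over x=19/11
:: -3151/1178
[in] shelf lodge k=slasi v=<last>
:: nil
[in] shelf lodge k=dre v=ce_ag
:: nil
[in] shelf recall k=vuse_omp
:: -409

Answer: {bru=du, dre=ce_ag, slasi=-3151/1178, smismeslul=co, vuse_omp=-409}


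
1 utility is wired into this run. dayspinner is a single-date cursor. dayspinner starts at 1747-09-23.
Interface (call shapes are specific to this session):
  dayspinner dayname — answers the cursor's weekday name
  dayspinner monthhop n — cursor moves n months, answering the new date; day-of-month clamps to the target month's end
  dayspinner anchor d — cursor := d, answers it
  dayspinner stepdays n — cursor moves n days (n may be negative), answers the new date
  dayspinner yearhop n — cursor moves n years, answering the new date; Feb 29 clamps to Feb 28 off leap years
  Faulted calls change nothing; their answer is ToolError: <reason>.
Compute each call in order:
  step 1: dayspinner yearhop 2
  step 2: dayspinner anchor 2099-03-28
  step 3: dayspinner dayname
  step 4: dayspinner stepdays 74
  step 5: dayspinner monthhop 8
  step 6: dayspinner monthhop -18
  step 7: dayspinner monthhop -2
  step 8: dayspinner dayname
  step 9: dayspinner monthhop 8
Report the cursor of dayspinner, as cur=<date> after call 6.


CALL dayspinner yearhop[n='2']
RET  1749-09-23
CALL dayspinner anchor[d='2099-03-28']
RET  2099-03-28
CALL dayspinner dayname[]
RET  Saturday
CALL dayspinner stepdays[n='74']
RET  2099-06-10
CALL dayspinner monthhop[n='8']
RET  2100-02-10
CALL dayspinner monthhop[n='-18']
RET  2098-08-10
CALL dayspinner monthhop[n='-2']
RET  2098-06-10
CALL dayspinner dayname[]
RET  Tuesday
CALL dayspinner monthhop[n='8']
RET  2099-02-10

Answer: cur=2098-08-10


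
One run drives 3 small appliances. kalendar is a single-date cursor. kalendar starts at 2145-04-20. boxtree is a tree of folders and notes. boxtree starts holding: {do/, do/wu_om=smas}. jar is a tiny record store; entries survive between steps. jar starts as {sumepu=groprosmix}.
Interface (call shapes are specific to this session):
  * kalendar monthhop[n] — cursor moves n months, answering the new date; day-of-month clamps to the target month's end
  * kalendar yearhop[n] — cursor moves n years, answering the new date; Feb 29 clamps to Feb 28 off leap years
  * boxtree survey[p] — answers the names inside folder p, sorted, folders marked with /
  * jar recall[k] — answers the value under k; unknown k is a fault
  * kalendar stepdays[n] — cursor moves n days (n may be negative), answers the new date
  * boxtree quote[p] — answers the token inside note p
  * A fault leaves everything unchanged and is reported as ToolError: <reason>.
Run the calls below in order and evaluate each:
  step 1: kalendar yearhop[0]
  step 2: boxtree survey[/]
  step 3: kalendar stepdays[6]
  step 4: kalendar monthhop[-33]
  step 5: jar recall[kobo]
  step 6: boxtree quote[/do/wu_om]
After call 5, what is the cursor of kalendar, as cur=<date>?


Answer: cur=2142-07-26

Derivation:
# 1. kalendar yearhop(n: 0) : 2145-04-20
# 2. boxtree survey(p: /) : [do/]
# 3. kalendar stepdays(n: 6) : 2145-04-26
# 4. kalendar monthhop(n: -33) : 2142-07-26
# 5. jar recall(k: kobo) : ToolError: no such key kobo
# 6. boxtree quote(p: /do/wu_om) : smas


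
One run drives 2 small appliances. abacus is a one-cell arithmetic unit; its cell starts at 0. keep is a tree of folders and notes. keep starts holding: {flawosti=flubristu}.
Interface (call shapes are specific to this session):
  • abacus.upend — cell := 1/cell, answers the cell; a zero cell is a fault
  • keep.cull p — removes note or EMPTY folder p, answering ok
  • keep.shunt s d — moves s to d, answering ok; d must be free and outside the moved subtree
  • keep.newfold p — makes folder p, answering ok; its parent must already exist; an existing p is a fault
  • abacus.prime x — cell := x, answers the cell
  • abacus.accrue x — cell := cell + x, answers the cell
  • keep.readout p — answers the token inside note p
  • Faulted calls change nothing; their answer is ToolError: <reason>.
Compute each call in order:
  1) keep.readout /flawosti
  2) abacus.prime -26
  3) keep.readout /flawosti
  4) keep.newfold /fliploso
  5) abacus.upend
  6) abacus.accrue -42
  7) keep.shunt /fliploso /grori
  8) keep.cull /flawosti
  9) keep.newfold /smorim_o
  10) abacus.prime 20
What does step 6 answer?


! 1. keep.readout(p: /flawosti) : flubristu
! 2. abacus.prime(x: -26) : -26
! 3. keep.readout(p: /flawosti) : flubristu
! 4. keep.newfold(p: /fliploso) : ok
! 5. abacus.upend() : -1/26
! 6. abacus.accrue(x: -42) : -1093/26
! 7. keep.shunt(s: /fliploso, d: /grori) : ok
! 8. keep.cull(p: /flawosti) : ok
! 9. keep.newfold(p: /smorim_o) : ok
! 10. abacus.prime(x: 20) : 20

Answer: -1093/26


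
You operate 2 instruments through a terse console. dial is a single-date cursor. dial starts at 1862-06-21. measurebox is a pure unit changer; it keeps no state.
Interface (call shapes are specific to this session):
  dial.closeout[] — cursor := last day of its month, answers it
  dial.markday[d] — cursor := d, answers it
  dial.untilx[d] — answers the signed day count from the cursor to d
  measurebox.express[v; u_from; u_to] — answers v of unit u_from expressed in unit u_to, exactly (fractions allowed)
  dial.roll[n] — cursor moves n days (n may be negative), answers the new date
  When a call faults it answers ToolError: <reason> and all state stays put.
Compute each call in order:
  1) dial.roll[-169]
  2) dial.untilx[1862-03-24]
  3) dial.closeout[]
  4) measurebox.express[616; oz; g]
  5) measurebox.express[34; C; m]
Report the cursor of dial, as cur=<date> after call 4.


Answer: cur=1862-01-31

Derivation:
CALL dial.roll[n: -169]
RET  1862-01-03
CALL dial.untilx[d: 1862-03-24]
RET  80
CALL dial.closeout[]
RET  1862-01-31
CALL measurebox.express[v: 616; u_from: oz; u_to: g]
RET  3492661249/200000
CALL measurebox.express[v: 34; u_from: C; u_to: m]
RET  ToolError: incompatible units


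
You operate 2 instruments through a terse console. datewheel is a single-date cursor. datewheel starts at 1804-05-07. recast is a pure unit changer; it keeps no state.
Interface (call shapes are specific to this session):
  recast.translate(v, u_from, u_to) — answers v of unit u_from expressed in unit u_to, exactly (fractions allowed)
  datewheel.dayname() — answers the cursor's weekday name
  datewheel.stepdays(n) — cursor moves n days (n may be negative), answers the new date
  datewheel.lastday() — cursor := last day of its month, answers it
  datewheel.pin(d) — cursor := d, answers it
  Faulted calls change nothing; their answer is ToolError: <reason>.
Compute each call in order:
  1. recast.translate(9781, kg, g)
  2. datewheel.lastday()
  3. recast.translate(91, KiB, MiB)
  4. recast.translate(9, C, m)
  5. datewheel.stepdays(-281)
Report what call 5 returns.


==> recast.translate(v→9781, u_from→kg, u_to→g)
<== 9781000
==> datewheel.lastday()
<== 1804-05-31
==> recast.translate(v→91, u_from→KiB, u_to→MiB)
<== 91/1024
==> recast.translate(v→9, u_from→C, u_to→m)
<== ToolError: incompatible units
==> datewheel.stepdays(n→-281)
<== 1803-08-24

Answer: 1803-08-24


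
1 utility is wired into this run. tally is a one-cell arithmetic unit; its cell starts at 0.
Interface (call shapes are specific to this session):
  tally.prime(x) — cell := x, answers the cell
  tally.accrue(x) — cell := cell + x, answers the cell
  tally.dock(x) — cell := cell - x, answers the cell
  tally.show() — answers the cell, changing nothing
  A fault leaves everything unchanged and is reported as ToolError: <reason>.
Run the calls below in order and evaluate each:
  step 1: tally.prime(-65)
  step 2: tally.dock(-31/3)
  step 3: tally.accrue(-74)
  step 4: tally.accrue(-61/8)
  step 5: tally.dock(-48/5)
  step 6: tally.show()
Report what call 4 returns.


> prime x=-65
[out] -65
> dock x=-31/3
[out] -164/3
> accrue x=-74
[out] -386/3
> accrue x=-61/8
[out] -3271/24
> dock x=-48/5
[out] -15203/120
> show
[out] -15203/120

Answer: -3271/24


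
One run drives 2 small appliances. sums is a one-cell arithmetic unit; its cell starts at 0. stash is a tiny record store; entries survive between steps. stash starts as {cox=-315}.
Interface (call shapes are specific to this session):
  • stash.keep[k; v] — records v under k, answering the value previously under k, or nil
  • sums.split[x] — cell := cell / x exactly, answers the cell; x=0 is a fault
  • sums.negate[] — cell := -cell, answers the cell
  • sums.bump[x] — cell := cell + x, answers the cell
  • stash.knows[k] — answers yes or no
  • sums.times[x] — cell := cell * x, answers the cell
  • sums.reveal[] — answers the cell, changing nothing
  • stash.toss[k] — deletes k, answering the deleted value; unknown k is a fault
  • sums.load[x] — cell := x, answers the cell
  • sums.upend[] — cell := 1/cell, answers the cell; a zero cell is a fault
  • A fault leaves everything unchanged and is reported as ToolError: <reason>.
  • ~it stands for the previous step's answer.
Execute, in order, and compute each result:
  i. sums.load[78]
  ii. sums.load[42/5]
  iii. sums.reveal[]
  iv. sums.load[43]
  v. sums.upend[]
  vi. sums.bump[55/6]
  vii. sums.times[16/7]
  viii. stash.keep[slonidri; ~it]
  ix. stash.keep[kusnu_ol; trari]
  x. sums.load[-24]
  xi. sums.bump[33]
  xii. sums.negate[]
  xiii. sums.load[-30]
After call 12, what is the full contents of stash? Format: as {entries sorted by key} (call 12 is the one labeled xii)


> sums.load x='78'
= 78
> sums.load x='42/5'
= 42/5
> sums.reveal
= 42/5
> sums.load x='43'
= 43
> sums.upend
= 1/43
> sums.bump x='55/6'
= 2371/258
> sums.times x='16/7'
= 18968/903
> stash.keep k='slonidri' v='~it'
= nil
> stash.keep k='kusnu_ol' v='trari'
= nil
> sums.load x='-24'
= -24
> sums.bump x='33'
= 9
> sums.negate
= -9
> sums.load x='-30'
= -30

Answer: {cox=-315, kusnu_ol=trari, slonidri=18968/903}


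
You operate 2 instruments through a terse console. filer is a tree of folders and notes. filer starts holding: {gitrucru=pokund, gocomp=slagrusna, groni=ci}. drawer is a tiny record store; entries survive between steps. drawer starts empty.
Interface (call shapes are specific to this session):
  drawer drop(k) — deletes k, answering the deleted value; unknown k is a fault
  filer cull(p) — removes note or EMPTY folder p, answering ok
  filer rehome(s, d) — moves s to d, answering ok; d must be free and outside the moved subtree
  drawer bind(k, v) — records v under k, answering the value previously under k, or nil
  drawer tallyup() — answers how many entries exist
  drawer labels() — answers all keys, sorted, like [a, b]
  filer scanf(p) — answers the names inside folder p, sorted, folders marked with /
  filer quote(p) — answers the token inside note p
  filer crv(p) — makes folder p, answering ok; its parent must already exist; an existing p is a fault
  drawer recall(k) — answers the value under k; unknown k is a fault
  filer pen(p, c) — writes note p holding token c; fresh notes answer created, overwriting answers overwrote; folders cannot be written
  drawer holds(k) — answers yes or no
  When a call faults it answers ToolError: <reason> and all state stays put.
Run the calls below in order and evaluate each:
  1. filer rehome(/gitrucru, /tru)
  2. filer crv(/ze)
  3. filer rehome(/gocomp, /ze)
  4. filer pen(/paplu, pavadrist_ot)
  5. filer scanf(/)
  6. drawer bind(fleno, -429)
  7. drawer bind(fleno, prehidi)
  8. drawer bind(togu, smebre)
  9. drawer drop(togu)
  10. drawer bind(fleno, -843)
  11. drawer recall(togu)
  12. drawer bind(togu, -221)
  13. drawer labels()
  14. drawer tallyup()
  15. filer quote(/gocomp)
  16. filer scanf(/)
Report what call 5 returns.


Do: filer rehome[/gitrucru; /tru]
See: ok
Do: filer crv[/ze]
See: ok
Do: filer rehome[/gocomp; /ze]
See: ToolError: exists
Do: filer pen[/paplu; pavadrist_ot]
See: created
Do: filer scanf[/]
See: [gocomp, groni, paplu, tru, ze/]
Do: drawer bind[fleno; -429]
See: nil
Do: drawer bind[fleno; prehidi]
See: -429
Do: drawer bind[togu; smebre]
See: nil
Do: drawer drop[togu]
See: smebre
Do: drawer bind[fleno; -843]
See: prehidi
Do: drawer recall[togu]
See: ToolError: no such key togu
Do: drawer bind[togu; -221]
See: nil
Do: drawer labels[]
See: [fleno, togu]
Do: drawer tallyup[]
See: 2
Do: filer quote[/gocomp]
See: slagrusna
Do: filer scanf[/]
See: [gocomp, groni, paplu, tru, ze/]

Answer: [gocomp, groni, paplu, tru, ze/]


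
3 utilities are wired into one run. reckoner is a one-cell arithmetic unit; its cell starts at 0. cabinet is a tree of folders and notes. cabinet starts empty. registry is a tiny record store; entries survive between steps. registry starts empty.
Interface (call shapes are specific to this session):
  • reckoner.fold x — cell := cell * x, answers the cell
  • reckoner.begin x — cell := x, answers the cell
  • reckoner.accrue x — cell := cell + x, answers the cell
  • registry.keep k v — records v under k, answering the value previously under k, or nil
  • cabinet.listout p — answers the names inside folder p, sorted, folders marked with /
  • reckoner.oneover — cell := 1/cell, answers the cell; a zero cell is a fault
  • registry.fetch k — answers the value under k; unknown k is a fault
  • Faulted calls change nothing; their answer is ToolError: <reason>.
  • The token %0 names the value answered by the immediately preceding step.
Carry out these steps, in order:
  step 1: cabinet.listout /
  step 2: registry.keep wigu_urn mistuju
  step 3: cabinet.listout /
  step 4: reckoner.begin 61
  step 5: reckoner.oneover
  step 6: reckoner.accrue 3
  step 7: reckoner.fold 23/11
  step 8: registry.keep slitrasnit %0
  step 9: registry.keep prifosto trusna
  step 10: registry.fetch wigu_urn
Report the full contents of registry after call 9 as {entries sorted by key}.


Answer: {prifosto=trusna, slitrasnit=4232/671, wigu_urn=mistuju}

Derivation:
// cabinet.listout(p→/) : []
// registry.keep(k→wigu_urn, v→mistuju) : nil
// cabinet.listout(p→/) : []
// reckoner.begin(x→61) : 61
// reckoner.oneover() : 1/61
// reckoner.accrue(x→3) : 184/61
// reckoner.fold(x→23/11) : 4232/671
// registry.keep(k→slitrasnit, v→%0) : nil
// registry.keep(k→prifosto, v→trusna) : nil
// registry.fetch(k→wigu_urn) : mistuju


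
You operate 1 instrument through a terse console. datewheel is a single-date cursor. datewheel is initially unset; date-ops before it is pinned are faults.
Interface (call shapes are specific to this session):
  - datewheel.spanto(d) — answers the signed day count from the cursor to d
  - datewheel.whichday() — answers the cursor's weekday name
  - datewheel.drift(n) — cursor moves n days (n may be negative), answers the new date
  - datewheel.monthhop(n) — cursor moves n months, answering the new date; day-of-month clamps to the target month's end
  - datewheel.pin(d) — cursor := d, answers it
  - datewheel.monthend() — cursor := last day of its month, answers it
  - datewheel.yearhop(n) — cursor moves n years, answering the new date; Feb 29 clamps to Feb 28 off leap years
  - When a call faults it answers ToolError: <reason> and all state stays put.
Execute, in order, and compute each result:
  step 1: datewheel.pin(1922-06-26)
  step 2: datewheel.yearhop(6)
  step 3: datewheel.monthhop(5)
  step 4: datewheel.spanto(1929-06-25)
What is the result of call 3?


Answer: 1928-11-26

Derivation:
→ pin(1922-06-26)
← 1922-06-26
→ yearhop(6)
← 1928-06-26
→ monthhop(5)
← 1928-11-26
→ spanto(1929-06-25)
← 211


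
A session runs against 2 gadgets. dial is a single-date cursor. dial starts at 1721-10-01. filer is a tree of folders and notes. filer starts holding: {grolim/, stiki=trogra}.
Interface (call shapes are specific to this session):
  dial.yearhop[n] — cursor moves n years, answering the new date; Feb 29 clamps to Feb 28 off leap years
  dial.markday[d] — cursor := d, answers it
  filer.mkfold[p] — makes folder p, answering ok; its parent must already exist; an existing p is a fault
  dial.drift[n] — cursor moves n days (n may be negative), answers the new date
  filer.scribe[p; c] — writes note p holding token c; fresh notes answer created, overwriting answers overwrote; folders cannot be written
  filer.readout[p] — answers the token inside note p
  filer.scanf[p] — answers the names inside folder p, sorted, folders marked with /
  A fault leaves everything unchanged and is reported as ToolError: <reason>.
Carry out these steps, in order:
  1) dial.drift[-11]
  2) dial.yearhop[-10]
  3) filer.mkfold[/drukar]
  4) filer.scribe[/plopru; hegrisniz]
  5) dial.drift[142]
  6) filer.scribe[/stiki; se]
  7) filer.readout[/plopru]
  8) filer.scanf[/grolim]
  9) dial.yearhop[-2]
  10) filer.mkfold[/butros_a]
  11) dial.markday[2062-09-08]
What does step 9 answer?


Answer: 1710-02-09

Derivation:
-- dial.drift(n: -11) : 1721-09-20
-- dial.yearhop(n: -10) : 1711-09-20
-- filer.mkfold(p: /drukar) : ok
-- filer.scribe(p: /plopru, c: hegrisniz) : created
-- dial.drift(n: 142) : 1712-02-09
-- filer.scribe(p: /stiki, c: se) : overwrote
-- filer.readout(p: /plopru) : hegrisniz
-- filer.scanf(p: /grolim) : []
-- dial.yearhop(n: -2) : 1710-02-09
-- filer.mkfold(p: /butros_a) : ok
-- dial.markday(d: 2062-09-08) : 2062-09-08


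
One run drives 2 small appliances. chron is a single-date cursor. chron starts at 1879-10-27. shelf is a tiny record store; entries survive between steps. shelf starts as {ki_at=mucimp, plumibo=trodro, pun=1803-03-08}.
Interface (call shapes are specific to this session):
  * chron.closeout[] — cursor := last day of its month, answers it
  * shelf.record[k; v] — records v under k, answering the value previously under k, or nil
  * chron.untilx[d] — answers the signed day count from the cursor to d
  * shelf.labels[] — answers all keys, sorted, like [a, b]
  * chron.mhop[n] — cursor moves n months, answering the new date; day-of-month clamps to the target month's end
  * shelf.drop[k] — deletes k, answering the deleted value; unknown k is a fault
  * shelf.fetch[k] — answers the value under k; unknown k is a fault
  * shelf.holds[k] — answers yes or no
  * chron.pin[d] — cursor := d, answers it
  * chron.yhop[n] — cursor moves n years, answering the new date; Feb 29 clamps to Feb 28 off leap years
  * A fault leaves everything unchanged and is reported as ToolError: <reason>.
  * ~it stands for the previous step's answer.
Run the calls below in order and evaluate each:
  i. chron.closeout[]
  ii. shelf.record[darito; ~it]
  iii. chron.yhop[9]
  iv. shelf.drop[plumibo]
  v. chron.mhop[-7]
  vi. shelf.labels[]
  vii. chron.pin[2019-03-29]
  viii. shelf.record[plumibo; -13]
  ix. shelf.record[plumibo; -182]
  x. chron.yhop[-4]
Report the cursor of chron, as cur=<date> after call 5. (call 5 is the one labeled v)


Answer: cur=1888-03-31

Derivation:
→ chron.closeout()
← 1879-10-31
→ shelf.record(k='darito', v='~it')
← nil
→ chron.yhop(n='9')
← 1888-10-31
→ shelf.drop(k='plumibo')
← trodro
→ chron.mhop(n='-7')
← 1888-03-31
→ shelf.labels()
← [darito, ki_at, pun]
→ chron.pin(d='2019-03-29')
← 2019-03-29
→ shelf.record(k='plumibo', v='-13')
← nil
→ shelf.record(k='plumibo', v='-182')
← -13
→ chron.yhop(n='-4')
← 2015-03-29


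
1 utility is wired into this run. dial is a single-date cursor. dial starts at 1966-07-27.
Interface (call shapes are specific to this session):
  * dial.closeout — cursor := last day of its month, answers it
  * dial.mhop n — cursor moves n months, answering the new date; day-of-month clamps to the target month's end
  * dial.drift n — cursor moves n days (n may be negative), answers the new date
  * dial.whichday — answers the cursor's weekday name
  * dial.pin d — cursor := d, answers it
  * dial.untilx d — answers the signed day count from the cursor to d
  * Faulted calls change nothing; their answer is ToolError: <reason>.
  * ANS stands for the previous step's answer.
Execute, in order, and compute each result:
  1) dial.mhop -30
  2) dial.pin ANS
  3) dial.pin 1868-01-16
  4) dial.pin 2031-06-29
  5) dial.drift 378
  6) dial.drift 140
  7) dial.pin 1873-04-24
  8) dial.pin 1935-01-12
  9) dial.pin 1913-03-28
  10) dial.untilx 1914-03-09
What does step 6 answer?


% mhop n=-30
[out] 1964-01-27
% pin d=ANS
[out] 1964-01-27
% pin d=1868-01-16
[out] 1868-01-16
% pin d=2031-06-29
[out] 2031-06-29
% drift n=378
[out] 2032-07-11
% drift n=140
[out] 2032-11-28
% pin d=1873-04-24
[out] 1873-04-24
% pin d=1935-01-12
[out] 1935-01-12
% pin d=1913-03-28
[out] 1913-03-28
% untilx d=1914-03-09
[out] 346

Answer: 2032-11-28


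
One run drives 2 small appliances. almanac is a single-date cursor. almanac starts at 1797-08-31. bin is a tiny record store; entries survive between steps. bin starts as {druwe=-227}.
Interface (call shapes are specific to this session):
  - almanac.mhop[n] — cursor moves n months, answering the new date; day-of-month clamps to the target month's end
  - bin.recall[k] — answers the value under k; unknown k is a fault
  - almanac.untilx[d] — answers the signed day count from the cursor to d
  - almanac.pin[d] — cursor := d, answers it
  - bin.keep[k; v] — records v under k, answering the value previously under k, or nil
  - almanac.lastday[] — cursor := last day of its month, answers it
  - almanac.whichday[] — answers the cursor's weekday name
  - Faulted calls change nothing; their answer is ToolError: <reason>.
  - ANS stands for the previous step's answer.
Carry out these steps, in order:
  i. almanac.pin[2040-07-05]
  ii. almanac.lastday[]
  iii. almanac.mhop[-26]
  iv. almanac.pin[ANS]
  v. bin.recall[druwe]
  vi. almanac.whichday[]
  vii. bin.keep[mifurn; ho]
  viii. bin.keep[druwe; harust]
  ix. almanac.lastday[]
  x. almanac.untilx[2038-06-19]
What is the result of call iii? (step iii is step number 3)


Answer: 2038-05-31

Derivation:
-- 1. pin(2040-07-05) == 2040-07-05
-- 2. lastday() == 2040-07-31
-- 3. mhop(-26) == 2038-05-31
-- 4. pin(ANS) == 2038-05-31
-- 5. recall(druwe) == -227
-- 6. whichday() == Monday
-- 7. keep(mifurn, ho) == nil
-- 8. keep(druwe, harust) == -227
-- 9. lastday() == 2038-05-31
-- 10. untilx(2038-06-19) == 19


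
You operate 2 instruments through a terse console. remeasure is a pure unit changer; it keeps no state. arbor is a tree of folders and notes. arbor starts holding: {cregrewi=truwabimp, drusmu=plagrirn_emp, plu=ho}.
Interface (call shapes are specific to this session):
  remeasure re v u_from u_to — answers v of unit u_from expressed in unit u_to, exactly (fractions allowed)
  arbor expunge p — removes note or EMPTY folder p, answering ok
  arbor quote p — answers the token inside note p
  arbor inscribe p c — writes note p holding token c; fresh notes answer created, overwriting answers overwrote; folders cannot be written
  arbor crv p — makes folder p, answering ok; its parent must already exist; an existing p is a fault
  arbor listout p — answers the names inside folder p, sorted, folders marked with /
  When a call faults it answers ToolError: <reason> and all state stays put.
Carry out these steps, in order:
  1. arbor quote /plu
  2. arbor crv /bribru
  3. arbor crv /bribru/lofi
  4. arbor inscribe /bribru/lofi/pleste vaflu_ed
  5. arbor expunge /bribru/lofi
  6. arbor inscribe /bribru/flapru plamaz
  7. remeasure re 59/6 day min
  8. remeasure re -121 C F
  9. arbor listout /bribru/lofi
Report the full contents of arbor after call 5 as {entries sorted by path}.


I try arbor quote(/plu), giving ho.
I use arbor crv(/bribru), which returns ok.
Then arbor crv(/bribru/lofi), → ok.
I run arbor inscribe(/bribru/lofi/pleste, vaflu_ed), which returns created.
I try arbor expunge(/bribru/lofi), → ToolError: not empty.
I try arbor inscribe(/bribru/flapru, plamaz), — result: created.
I call remeasure re(59/6, day, min), giving 14160.
Then remeasure re(-121, C, F), and get -929/5.
Using arbor listout(/bribru/lofi), and get [pleste].

Answer: {bribru/, bribru/lofi/, bribru/lofi/pleste=vaflu_ed, cregrewi=truwabimp, drusmu=plagrirn_emp, plu=ho}


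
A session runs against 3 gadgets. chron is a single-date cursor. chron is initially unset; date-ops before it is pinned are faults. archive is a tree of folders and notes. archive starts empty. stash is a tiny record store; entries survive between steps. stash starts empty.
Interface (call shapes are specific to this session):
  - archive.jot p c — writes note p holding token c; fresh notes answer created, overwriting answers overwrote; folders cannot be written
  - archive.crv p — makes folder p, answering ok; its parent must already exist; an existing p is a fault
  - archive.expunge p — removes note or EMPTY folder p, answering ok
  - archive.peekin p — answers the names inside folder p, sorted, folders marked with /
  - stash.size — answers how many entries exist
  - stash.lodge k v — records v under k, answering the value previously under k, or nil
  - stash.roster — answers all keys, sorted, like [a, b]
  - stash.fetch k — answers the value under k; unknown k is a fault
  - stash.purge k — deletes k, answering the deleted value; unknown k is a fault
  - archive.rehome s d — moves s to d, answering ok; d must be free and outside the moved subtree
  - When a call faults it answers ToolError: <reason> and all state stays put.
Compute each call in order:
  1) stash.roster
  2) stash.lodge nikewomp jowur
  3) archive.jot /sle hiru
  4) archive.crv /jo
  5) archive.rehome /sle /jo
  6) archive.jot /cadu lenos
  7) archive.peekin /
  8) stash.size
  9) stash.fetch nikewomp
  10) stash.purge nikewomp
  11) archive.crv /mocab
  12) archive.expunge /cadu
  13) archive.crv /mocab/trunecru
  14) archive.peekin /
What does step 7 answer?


Act: stash.roster[]
Obs: []
Act: stash.lodge[k→nikewomp; v→jowur]
Obs: nil
Act: archive.jot[p→/sle; c→hiru]
Obs: created
Act: archive.crv[p→/jo]
Obs: ok
Act: archive.rehome[s→/sle; d→/jo]
Obs: ToolError: exists
Act: archive.jot[p→/cadu; c→lenos]
Obs: created
Act: archive.peekin[p→/]
Obs: [cadu, jo/, sle]
Act: stash.size[]
Obs: 1
Act: stash.fetch[k→nikewomp]
Obs: jowur
Act: stash.purge[k→nikewomp]
Obs: jowur
Act: archive.crv[p→/mocab]
Obs: ok
Act: archive.expunge[p→/cadu]
Obs: ok
Act: archive.crv[p→/mocab/trunecru]
Obs: ok
Act: archive.peekin[p→/]
Obs: [jo/, mocab/, sle]

Answer: [cadu, jo/, sle]
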